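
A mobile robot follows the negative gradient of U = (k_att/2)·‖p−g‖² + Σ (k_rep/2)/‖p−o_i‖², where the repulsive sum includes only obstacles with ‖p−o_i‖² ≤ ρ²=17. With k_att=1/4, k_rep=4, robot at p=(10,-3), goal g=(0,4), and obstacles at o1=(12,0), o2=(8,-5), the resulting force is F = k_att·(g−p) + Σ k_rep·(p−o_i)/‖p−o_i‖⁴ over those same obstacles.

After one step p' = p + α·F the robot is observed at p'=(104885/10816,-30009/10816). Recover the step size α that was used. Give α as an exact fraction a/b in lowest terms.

α = 1/8

F_att = 1/4·(g−p) = 1/4·(-10,7) = (-2.5000,1.7500)
o1: d²=13 ≤ ρ²=17; F_rep = 4·(-2,-3)/13² = (-0.0473,-0.0710)
o2: d²=8 ≤ ρ²=17; F_rep = 4·(2,2)/8² = (0.1250,0.1250)
F = F_att + ΣF_rep = (-2.4223,1.8040)
Δp = p'−p = (-0.3028,0.2255); α = Δx/Fx = (-3275/10816) / (-3275/1352) = 1/8
check: Δy/Fy = (2439/10816) / (2439/1352) = 1/8 ✓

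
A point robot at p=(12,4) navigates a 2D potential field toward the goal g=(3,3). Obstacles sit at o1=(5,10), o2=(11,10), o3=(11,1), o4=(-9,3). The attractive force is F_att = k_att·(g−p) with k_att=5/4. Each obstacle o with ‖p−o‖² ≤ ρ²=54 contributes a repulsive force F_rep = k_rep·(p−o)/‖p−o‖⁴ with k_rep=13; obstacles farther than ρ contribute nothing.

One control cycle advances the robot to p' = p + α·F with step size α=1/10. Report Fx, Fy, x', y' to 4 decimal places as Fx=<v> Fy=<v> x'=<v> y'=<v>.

F_att = 5/4·(g−p) = 5/4·(-9,-1) = (-11.2500,-1.2500)
o1: d²=85 > ρ²=54 → inactive
o2: d²=37 ≤ ρ²=54; F_rep = 13·(1,-6)/37² = (0.0095,-0.0570)
o3: d²=10 ≤ ρ²=54; F_rep = 13·(1,3)/10² = (0.1300,0.3900)
o4: d²=442 > ρ²=54 → inactive
F = F_att + ΣF_rep = (-11.1105,-0.9170)
p' = p + 1/10·F = (10.8889,3.9083)

Fx=-11.1105 Fy=-0.9170 x'=10.8889 y'=3.9083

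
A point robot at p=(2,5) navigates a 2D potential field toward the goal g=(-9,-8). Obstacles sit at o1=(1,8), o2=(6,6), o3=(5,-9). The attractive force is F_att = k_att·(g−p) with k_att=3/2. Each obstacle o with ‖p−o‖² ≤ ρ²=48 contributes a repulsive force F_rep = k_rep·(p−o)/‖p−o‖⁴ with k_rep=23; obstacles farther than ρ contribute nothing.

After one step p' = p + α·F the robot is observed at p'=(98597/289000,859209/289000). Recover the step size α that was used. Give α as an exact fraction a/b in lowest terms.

F_att = 3/2·(g−p) = 3/2·(-11,-13) = (-16.5000,-19.5000)
o1: d²=10 ≤ ρ²=48; F_rep = 23·(1,-3)/10² = (0.2300,-0.6900)
o2: d²=17 ≤ ρ²=48; F_rep = 23·(-4,-1)/17² = (-0.3183,-0.0796)
o3: d²=205 > ρ²=48 → inactive
F = F_att + ΣF_rep = (-16.5883,-20.2696)
Δp = p'−p = (-1.6588,-2.0270); α = Δx/Fx = (-479403/289000) / (-479403/28900) = 1/10
check: Δy/Fy = (-585791/289000) / (-585791/28900) = 1/10 ✓

α = 1/10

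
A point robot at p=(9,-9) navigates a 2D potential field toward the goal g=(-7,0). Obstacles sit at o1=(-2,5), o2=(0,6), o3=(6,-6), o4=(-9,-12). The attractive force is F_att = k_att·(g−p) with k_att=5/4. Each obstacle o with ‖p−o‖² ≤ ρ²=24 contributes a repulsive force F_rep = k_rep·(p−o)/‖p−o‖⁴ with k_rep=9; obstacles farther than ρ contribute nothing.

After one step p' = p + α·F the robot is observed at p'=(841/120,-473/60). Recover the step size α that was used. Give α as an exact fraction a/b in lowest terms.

F_att = 5/4·(g−p) = 5/4·(-16,9) = (-20.0000,11.2500)
o1: d²=317 > ρ²=24 → inactive
o2: d²=306 > ρ²=24 → inactive
o3: d²=18 ≤ ρ²=24; F_rep = 9·(3,-3)/18² = (0.0833,-0.0833)
o4: d²=333 > ρ²=24 → inactive
F = F_att + ΣF_rep = (-19.9167,11.1667)
Δp = p'−p = (-1.9917,1.1167); α = Δx/Fx = (-239/120) / (-239/12) = 1/10
check: Δy/Fy = (67/60) / (67/6) = 1/10 ✓

α = 1/10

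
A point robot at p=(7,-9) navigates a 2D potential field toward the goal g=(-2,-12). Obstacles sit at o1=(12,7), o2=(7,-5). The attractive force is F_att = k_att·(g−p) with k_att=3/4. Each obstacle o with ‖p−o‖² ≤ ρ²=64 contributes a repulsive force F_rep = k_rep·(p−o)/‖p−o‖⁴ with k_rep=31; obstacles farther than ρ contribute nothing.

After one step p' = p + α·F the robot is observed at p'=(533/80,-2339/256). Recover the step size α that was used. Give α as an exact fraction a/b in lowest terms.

α = 1/20

F_att = 3/4·(g−p) = 3/4·(-9,-3) = (-6.7500,-2.2500)
o1: d²=281 > ρ²=64 → inactive
o2: d²=16 ≤ ρ²=64; F_rep = 31·(0,-4)/16² = (0.0000,-0.4844)
F = F_att + ΣF_rep = (-6.7500,-2.7344)
Δp = p'−p = (-0.3375,-0.1367); α = Δx/Fx = (-27/80) / (-27/4) = 1/20
check: Δy/Fy = (-35/256) / (-175/64) = 1/20 ✓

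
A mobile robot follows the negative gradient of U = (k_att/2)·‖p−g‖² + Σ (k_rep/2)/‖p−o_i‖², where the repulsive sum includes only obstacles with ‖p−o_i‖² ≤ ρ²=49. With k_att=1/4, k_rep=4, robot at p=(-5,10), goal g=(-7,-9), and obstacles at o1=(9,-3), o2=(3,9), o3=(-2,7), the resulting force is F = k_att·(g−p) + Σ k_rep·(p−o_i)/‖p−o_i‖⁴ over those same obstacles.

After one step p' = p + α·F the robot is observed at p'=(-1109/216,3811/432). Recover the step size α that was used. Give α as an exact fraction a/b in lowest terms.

α = 1/4

F_att = 1/4·(g−p) = 1/4·(-2,-19) = (-0.5000,-4.7500)
o1: d²=365 > ρ²=49 → inactive
o2: d²=65 > ρ²=49 → inactive
o3: d²=18 ≤ ρ²=49; F_rep = 4·(-3,3)/18² = (-0.0370,0.0370)
F = F_att + ΣF_rep = (-0.5370,-4.7130)
Δp = p'−p = (-0.1343,-1.1782); α = Δx/Fx = (-29/216) / (-29/54) = 1/4
check: Δy/Fy = (-509/432) / (-509/108) = 1/4 ✓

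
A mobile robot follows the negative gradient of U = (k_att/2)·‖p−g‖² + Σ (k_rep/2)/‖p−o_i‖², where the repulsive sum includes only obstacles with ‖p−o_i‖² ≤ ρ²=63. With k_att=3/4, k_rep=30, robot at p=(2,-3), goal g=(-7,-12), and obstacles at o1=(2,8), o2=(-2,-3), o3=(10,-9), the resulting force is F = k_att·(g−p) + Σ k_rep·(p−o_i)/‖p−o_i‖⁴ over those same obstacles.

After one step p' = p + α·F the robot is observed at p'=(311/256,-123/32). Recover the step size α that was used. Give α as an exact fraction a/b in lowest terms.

F_att = 3/4·(g−p) = 3/4·(-9,-9) = (-6.7500,-6.7500)
o1: d²=121 > ρ²=63 → inactive
o2: d²=16 ≤ ρ²=63; F_rep = 30·(4,0)/16² = (0.4688,0.0000)
o3: d²=100 > ρ²=63 → inactive
F = F_att + ΣF_rep = (-6.2812,-6.7500)
Δp = p'−p = (-0.7852,-0.8438); α = Δx/Fx = (-201/256) / (-201/32) = 1/8
check: Δy/Fy = (-27/32) / (-27/4) = 1/8 ✓

α = 1/8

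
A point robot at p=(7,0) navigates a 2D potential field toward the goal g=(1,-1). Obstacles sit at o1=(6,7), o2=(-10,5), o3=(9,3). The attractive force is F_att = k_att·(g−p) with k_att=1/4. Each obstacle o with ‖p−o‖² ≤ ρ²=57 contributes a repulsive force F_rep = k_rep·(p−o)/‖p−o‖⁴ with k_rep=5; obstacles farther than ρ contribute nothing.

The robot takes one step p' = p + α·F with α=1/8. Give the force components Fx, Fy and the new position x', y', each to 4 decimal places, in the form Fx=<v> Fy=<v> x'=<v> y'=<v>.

F_att = 1/4·(g−p) = 1/4·(-6,-1) = (-1.5000,-0.2500)
o1: d²=50 ≤ ρ²=57; F_rep = 5·(1,-7)/50² = (0.0020,-0.0140)
o2: d²=314 > ρ²=57 → inactive
o3: d²=13 ≤ ρ²=57; F_rep = 5·(-2,-3)/13² = (-0.0592,-0.0888)
F = F_att + ΣF_rep = (-1.5572,-0.3528)
p' = p + 1/8·F = (6.8054,-0.0441)

Fx=-1.5572 Fy=-0.3528 x'=6.8054 y'=-0.0441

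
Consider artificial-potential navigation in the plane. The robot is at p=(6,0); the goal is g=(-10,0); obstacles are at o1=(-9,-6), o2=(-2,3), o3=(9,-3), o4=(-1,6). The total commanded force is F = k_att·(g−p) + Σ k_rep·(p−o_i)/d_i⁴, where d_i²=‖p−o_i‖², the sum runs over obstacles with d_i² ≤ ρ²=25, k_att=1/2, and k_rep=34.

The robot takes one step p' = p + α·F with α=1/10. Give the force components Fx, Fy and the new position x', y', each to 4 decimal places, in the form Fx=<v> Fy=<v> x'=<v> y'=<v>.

Fx=-8.3148 Fy=0.3148 x'=5.1685 y'=0.0315

F_att = 1/2·(g−p) = 1/2·(-16,0) = (-8.0000,0.0000)
o1: d²=261 > ρ²=25 → inactive
o2: d²=73 > ρ²=25 → inactive
o3: d²=18 ≤ ρ²=25; F_rep = 34·(-3,3)/18² = (-0.3148,0.3148)
o4: d²=85 > ρ²=25 → inactive
F = F_att + ΣF_rep = (-8.3148,0.3148)
p' = p + 1/10·F = (5.1685,0.0315)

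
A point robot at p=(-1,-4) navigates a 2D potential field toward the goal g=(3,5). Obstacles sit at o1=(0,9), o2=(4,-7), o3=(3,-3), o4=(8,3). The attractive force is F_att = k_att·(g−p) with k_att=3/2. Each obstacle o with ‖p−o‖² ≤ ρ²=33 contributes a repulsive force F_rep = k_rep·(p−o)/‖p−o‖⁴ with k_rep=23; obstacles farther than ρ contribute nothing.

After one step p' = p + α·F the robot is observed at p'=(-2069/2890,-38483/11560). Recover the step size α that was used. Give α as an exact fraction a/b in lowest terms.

α = 1/20

F_att = 3/2·(g−p) = 3/2·(4,9) = (6.0000,13.5000)
o1: d²=170 > ρ²=33 → inactive
o2: d²=34 > ρ²=33 → inactive
o3: d²=17 ≤ ρ²=33; F_rep = 23·(-4,-1)/17² = (-0.3183,-0.0796)
o4: d²=130 > ρ²=33 → inactive
F = F_att + ΣF_rep = (5.6817,13.4204)
Δp = p'−p = (0.2841,0.6710); α = Δx/Fx = (821/2890) / (1642/289) = 1/20
check: Δy/Fy = (7757/11560) / (7757/578) = 1/20 ✓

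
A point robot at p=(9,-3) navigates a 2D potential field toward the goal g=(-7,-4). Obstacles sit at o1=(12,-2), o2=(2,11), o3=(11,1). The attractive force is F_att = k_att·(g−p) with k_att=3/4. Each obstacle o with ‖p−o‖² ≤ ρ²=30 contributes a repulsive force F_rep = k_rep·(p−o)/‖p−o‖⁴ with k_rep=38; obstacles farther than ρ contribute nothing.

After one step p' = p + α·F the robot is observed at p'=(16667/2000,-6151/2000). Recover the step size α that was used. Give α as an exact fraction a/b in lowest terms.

F_att = 3/4·(g−p) = 3/4·(-16,-1) = (-12.0000,-0.7500)
o1: d²=10 ≤ ρ²=30; F_rep = 38·(-3,-1)/10² = (-1.1400,-0.3800)
o2: d²=245 > ρ²=30 → inactive
o3: d²=20 ≤ ρ²=30; F_rep = 38·(-2,-4)/20² = (-0.1900,-0.3800)
F = F_att + ΣF_rep = (-13.3300,-1.5100)
Δp = p'−p = (-0.6665,-0.0755); α = Δx/Fx = (-1333/2000) / (-1333/100) = 1/20
check: Δy/Fy = (-151/2000) / (-151/100) = 1/20 ✓

α = 1/20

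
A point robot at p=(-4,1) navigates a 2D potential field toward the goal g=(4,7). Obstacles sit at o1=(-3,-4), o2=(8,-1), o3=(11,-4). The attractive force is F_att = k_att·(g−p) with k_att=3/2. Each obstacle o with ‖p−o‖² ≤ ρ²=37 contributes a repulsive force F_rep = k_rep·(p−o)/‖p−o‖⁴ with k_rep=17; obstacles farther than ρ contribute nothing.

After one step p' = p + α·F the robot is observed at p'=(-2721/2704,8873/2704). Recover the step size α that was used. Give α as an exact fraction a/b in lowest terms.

α = 1/4

F_att = 3/2·(g−p) = 3/2·(8,6) = (12.0000,9.0000)
o1: d²=26 ≤ ρ²=37; F_rep = 17·(-1,5)/26² = (-0.0251,0.1257)
o2: d²=148 > ρ²=37 → inactive
o3: d²=250 > ρ²=37 → inactive
F = F_att + ΣF_rep = (11.9749,9.1257)
Δp = p'−p = (2.9937,2.2814); α = Δx/Fx = (8095/2704) / (8095/676) = 1/4
check: Δy/Fy = (6169/2704) / (6169/676) = 1/4 ✓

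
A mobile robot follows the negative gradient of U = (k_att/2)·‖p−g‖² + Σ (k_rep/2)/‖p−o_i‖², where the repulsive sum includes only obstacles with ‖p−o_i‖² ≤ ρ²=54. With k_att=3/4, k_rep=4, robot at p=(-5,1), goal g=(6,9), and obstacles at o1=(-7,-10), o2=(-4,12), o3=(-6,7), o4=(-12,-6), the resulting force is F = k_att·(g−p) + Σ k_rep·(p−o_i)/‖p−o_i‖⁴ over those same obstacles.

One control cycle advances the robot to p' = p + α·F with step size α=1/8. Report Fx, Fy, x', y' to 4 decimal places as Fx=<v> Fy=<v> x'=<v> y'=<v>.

F_att = 3/4·(g−p) = 3/4·(11,8) = (8.2500,6.0000)
o1: d²=125 > ρ²=54 → inactive
o2: d²=122 > ρ²=54 → inactive
o3: d²=37 ≤ ρ²=54; F_rep = 4·(1,-6)/37² = (0.0029,-0.0175)
o4: d²=98 > ρ²=54 → inactive
F = F_att + ΣF_rep = (8.2529,5.9825)
p' = p + 1/8·F = (-3.9684,1.7478)

Fx=8.2529 Fy=5.9825 x'=-3.9684 y'=1.7478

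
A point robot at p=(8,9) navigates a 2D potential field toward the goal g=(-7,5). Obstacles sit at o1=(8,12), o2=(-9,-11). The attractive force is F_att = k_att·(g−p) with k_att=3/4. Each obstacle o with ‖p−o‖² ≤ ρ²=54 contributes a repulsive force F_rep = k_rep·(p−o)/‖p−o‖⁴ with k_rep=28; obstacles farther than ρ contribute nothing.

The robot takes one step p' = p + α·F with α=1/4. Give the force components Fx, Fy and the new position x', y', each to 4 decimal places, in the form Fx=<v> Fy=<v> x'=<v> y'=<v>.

Fx=-11.2500 Fy=-4.0370 x'=5.1875 y'=7.9907

F_att = 3/4·(g−p) = 3/4·(-15,-4) = (-11.2500,-3.0000)
o1: d²=9 ≤ ρ²=54; F_rep = 28·(0,-3)/9² = (0.0000,-1.0370)
o2: d²=689 > ρ²=54 → inactive
F = F_att + ΣF_rep = (-11.2500,-4.0370)
p' = p + 1/4·F = (5.1875,7.9907)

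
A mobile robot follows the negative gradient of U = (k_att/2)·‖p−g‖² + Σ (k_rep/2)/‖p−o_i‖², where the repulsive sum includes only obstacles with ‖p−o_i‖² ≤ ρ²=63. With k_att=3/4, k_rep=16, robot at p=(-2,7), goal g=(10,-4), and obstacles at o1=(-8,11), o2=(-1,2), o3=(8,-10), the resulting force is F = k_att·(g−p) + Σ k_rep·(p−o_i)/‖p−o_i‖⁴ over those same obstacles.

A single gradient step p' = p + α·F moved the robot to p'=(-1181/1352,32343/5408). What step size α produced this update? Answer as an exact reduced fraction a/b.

F_att = 3/4·(g−p) = 3/4·(12,-11) = (9.0000,-8.2500)
o1: d²=52 ≤ ρ²=63; F_rep = 16·(6,-4)/52² = (0.0355,-0.0237)
o2: d²=26 ≤ ρ²=63; F_rep = 16·(-1,5)/26² = (-0.0237,0.1183)
o3: d²=389 > ρ²=63 → inactive
F = F_att + ΣF_rep = (9.0118,-8.1553)
Δp = p'−p = (1.1265,-1.0194); α = Δx/Fx = (1523/1352) / (1523/169) = 1/8
check: Δy/Fy = (-5513/5408) / (-5513/676) = 1/8 ✓

α = 1/8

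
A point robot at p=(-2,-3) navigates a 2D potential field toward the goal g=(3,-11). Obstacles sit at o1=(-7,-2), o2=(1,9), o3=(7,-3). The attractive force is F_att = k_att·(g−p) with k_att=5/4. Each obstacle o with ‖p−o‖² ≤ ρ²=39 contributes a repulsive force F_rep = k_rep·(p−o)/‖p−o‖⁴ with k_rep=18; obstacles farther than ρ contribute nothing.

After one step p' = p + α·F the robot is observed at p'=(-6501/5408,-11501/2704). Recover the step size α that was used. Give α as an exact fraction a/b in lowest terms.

α = 1/8

F_att = 5/4·(g−p) = 5/4·(5,-8) = (6.2500,-10.0000)
o1: d²=26 ≤ ρ²=39; F_rep = 18·(5,-1)/26² = (0.1331,-0.0266)
o2: d²=153 > ρ²=39 → inactive
o3: d²=81 > ρ²=39 → inactive
F = F_att + ΣF_rep = (6.3831,-10.0266)
Δp = p'−p = (0.7979,-1.2533); α = Δx/Fx = (4315/5408) / (4315/676) = 1/8
check: Δy/Fy = (-3389/2704) / (-3389/338) = 1/8 ✓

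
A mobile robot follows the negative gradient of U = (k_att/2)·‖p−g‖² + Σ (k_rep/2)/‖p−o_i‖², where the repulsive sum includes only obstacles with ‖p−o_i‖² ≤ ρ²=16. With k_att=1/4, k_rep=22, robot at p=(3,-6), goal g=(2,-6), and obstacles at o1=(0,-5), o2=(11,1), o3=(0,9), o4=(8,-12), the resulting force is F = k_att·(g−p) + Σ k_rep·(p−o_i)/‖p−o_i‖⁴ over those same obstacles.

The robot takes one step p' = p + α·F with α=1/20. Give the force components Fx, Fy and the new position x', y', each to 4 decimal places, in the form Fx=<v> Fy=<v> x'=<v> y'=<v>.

F_att = 1/4·(g−p) = 1/4·(-1,0) = (-0.2500,0.0000)
o1: d²=10 ≤ ρ²=16; F_rep = 22·(3,-1)/10² = (0.6600,-0.2200)
o2: d²=113 > ρ²=16 → inactive
o3: d²=234 > ρ²=16 → inactive
o4: d²=61 > ρ²=16 → inactive
F = F_att + ΣF_rep = (0.4100,-0.2200)
p' = p + 1/20·F = (3.0205,-6.0110)

Fx=0.4100 Fy=-0.2200 x'=3.0205 y'=-6.0110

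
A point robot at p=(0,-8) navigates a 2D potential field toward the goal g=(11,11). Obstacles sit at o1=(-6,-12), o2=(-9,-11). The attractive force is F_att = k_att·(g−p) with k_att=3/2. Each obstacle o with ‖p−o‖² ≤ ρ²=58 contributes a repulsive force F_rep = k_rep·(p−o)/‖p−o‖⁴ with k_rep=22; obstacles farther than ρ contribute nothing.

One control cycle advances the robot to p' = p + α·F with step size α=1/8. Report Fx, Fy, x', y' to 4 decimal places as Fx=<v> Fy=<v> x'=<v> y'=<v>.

Fx=16.5488 Fy=28.5325 x'=2.0686 y'=-4.4334

F_att = 3/2·(g−p) = 3/2·(11,19) = (16.5000,28.5000)
o1: d²=52 ≤ ρ²=58; F_rep = 22·(6,4)/52² = (0.0488,0.0325)
o2: d²=90 > ρ²=58 → inactive
F = F_att + ΣF_rep = (16.5488,28.5325)
p' = p + 1/8·F = (2.0686,-4.4334)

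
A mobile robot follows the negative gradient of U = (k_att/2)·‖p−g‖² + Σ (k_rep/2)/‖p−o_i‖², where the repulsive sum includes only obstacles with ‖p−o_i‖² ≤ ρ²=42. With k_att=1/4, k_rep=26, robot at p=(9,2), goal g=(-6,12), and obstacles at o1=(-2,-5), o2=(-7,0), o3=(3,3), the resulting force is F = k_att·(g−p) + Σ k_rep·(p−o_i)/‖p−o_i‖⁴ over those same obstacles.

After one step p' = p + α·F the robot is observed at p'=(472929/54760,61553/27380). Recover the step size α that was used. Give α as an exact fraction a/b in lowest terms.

F_att = 1/4·(g−p) = 1/4·(-15,10) = (-3.7500,2.5000)
o1: d²=170 > ρ²=42 → inactive
o2: d²=260 > ρ²=42 → inactive
o3: d²=37 ≤ ρ²=42; F_rep = 26·(6,-1)/37² = (0.1140,-0.0190)
F = F_att + ΣF_rep = (-3.6360,2.4810)
Δp = p'−p = (-0.3636,0.2481); α = Δx/Fx = (-19911/54760) / (-19911/5476) = 1/10
check: Δy/Fy = (6793/27380) / (6793/2738) = 1/10 ✓

α = 1/10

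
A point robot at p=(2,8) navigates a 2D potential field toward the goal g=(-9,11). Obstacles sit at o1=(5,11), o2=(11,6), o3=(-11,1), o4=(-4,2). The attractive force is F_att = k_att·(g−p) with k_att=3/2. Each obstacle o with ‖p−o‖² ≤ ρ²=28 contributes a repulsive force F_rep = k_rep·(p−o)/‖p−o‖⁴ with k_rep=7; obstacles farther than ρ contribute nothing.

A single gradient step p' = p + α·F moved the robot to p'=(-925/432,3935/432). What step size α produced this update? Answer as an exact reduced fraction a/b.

F_att = 3/2·(g−p) = 3/2·(-11,3) = (-16.5000,4.5000)
o1: d²=18 ≤ ρ²=28; F_rep = 7·(-3,-3)/18² = (-0.0648,-0.0648)
o2: d²=85 > ρ²=28 → inactive
o3: d²=218 > ρ²=28 → inactive
o4: d²=72 > ρ²=28 → inactive
F = F_att + ΣF_rep = (-16.5648,4.4352)
Δp = p'−p = (-4.1412,1.1088); α = Δx/Fx = (-1789/432) / (-1789/108) = 1/4
check: Δy/Fy = (479/432) / (479/108) = 1/4 ✓

α = 1/4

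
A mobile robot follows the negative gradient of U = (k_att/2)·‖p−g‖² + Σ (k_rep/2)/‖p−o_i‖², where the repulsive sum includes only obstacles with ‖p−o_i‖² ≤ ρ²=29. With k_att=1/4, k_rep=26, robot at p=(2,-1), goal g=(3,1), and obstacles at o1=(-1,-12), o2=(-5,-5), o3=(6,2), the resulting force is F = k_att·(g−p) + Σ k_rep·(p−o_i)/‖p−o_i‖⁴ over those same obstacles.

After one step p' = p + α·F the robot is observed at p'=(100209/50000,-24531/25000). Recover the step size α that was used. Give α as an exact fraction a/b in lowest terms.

α = 1/20

F_att = 1/4·(g−p) = 1/4·(1,2) = (0.2500,0.5000)
o1: d²=130 > ρ²=29 → inactive
o2: d²=65 > ρ²=29 → inactive
o3: d²=25 ≤ ρ²=29; F_rep = 26·(-4,-3)/25² = (-0.1664,-0.1248)
F = F_att + ΣF_rep = (0.0836,0.3752)
Δp = p'−p = (0.0042,0.0188); α = Δx/Fx = (209/50000) / (209/2500) = 1/20
check: Δy/Fy = (469/25000) / (469/1250) = 1/20 ✓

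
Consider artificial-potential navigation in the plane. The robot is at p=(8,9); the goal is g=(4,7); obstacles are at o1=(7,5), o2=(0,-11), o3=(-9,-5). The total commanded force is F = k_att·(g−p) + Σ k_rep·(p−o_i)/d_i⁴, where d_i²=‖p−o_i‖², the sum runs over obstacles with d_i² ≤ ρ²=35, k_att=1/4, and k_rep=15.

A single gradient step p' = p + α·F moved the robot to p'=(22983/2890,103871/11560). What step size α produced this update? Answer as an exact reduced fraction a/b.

α = 1/20

F_att = 1/4·(g−p) = 1/4·(-4,-2) = (-1.0000,-0.5000)
o1: d²=17 ≤ ρ²=35; F_rep = 15·(1,4)/17² = (0.0519,0.2076)
o2: d²=464 > ρ²=35 → inactive
o3: d²=485 > ρ²=35 → inactive
F = F_att + ΣF_rep = (-0.9481,-0.2924)
Δp = p'−p = (-0.0474,-0.0146); α = Δx/Fx = (-137/2890) / (-274/289) = 1/20
check: Δy/Fy = (-169/11560) / (-169/578) = 1/20 ✓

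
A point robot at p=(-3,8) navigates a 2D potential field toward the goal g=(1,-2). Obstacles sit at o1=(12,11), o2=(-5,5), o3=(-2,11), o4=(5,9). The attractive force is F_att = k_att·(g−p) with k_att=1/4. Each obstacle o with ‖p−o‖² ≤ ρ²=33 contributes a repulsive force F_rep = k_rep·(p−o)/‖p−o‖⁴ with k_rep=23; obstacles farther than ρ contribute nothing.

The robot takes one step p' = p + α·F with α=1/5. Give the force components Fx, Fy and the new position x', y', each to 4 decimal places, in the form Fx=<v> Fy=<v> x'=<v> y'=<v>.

Fx=1.0422 Fy=-2.7817 x'=-2.7916 y'=7.4437

F_att = 1/4·(g−p) = 1/4·(4,-10) = (1.0000,-2.5000)
o1: d²=234 > ρ²=33 → inactive
o2: d²=13 ≤ ρ²=33; F_rep = 23·(2,3)/13² = (0.2722,0.4083)
o3: d²=10 ≤ ρ²=33; F_rep = 23·(-1,-3)/10² = (-0.2300,-0.6900)
o4: d²=65 > ρ²=33 → inactive
F = F_att + ΣF_rep = (1.0422,-2.7817)
p' = p + 1/5·F = (-2.7916,7.4437)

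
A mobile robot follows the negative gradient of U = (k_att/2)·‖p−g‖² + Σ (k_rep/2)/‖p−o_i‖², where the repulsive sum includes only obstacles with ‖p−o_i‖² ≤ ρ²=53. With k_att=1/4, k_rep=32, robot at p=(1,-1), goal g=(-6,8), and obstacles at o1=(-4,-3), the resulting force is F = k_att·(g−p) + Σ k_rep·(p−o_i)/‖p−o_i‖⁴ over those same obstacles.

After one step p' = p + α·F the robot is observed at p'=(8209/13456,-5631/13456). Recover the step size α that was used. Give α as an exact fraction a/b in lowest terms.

α = 1/4

F_att = 1/4·(g−p) = 1/4·(-7,9) = (-1.7500,2.2500)
o1: d²=29 ≤ ρ²=53; F_rep = 32·(5,2)/29² = (0.1902,0.0761)
F = F_att + ΣF_rep = (-1.5598,2.3261)
Δp = p'−p = (-0.3899,0.5815); α = Δx/Fx = (-5247/13456) / (-5247/3364) = 1/4
check: Δy/Fy = (7825/13456) / (7825/3364) = 1/4 ✓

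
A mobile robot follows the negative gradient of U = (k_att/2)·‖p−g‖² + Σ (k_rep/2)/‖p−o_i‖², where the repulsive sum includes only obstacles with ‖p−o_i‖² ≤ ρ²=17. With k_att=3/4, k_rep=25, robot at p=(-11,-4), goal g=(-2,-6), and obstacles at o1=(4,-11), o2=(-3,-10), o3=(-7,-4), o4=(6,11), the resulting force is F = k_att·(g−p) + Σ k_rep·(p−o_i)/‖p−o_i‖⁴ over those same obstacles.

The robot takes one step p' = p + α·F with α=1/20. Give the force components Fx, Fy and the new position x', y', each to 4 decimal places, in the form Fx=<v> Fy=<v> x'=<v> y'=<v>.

Fx=6.3594 Fy=-1.5000 x'=-10.6820 y'=-4.0750

F_att = 3/4·(g−p) = 3/4·(9,-2) = (6.7500,-1.5000)
o1: d²=274 > ρ²=17 → inactive
o2: d²=100 > ρ²=17 → inactive
o3: d²=16 ≤ ρ²=17; F_rep = 25·(-4,0)/16² = (-0.3906,0.0000)
o4: d²=514 > ρ²=17 → inactive
F = F_att + ΣF_rep = (6.3594,-1.5000)
p' = p + 1/20·F = (-10.6820,-4.0750)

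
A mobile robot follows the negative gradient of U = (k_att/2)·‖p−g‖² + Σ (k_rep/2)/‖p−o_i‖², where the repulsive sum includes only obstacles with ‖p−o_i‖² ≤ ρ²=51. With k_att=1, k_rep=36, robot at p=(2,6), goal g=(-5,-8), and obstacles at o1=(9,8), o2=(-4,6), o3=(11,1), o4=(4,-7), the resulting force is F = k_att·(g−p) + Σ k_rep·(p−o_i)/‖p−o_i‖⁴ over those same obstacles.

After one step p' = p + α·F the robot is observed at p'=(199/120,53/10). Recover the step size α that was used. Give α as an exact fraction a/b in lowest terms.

F_att = 1·(g−p) = 1·(-7,-14) = (-7.0000,-14.0000)
o1: d²=53 > ρ²=51 → inactive
o2: d²=36 ≤ ρ²=51; F_rep = 36·(6,0)/36² = (0.1667,0.0000)
o3: d²=106 > ρ²=51 → inactive
o4: d²=173 > ρ²=51 → inactive
F = F_att + ΣF_rep = (-6.8333,-14.0000)
Δp = p'−p = (-0.3417,-0.7000); α = Δx/Fx = (-41/120) / (-41/6) = 1/20
check: Δy/Fy = (-7/10) / (-14) = 1/20 ✓

α = 1/20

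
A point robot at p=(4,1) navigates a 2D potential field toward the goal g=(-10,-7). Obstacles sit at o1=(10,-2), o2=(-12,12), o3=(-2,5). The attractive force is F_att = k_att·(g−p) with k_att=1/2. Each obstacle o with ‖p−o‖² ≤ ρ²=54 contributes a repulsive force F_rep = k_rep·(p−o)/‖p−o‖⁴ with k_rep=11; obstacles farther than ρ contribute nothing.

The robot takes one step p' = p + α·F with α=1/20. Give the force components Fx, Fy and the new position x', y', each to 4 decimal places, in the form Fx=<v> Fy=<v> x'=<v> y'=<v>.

F_att = 1/2·(g−p) = 1/2·(-14,-8) = (-7.0000,-4.0000)
o1: d²=45 ≤ ρ²=54; F_rep = 11·(-6,3)/45² = (-0.0326,0.0163)
o2: d²=377 > ρ²=54 → inactive
o3: d²=52 ≤ ρ²=54; F_rep = 11·(6,-4)/52² = (0.0244,-0.0163)
F = F_att + ΣF_rep = (-7.0082,-4.0000)
p' = p + 1/20·F = (3.6496,0.8000)

Fx=-7.0082 Fy=-4.0000 x'=3.6496 y'=0.8000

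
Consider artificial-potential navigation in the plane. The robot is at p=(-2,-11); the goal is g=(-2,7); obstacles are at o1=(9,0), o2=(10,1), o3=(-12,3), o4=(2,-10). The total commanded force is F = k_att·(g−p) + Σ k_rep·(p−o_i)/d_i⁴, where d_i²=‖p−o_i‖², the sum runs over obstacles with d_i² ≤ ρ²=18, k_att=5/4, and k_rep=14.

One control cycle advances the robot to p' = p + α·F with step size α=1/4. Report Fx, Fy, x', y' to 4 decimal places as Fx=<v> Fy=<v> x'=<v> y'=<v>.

F_att = 5/4·(g−p) = 5/4·(0,18) = (0.0000,22.5000)
o1: d²=242 > ρ²=18 → inactive
o2: d²=288 > ρ²=18 → inactive
o3: d²=296 > ρ²=18 → inactive
o4: d²=17 ≤ ρ²=18; F_rep = 14·(-4,-1)/17² = (-0.1938,-0.0484)
F = F_att + ΣF_rep = (-0.1938,22.4516)
p' = p + 1/4·F = (-2.0484,-5.3871)

Fx=-0.1938 Fy=22.4516 x'=-2.0484 y'=-5.3871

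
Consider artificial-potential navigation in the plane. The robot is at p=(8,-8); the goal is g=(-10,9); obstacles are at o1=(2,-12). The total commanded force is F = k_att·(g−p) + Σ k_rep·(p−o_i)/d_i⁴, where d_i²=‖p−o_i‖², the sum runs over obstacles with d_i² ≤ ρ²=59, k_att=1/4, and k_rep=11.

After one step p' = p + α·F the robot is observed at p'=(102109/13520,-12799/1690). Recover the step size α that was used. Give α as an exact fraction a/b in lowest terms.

F_att = 1/4·(g−p) = 1/4·(-18,17) = (-4.5000,4.2500)
o1: d²=52 ≤ ρ²=59; F_rep = 11·(6,4)/52² = (0.0244,0.0163)
F = F_att + ΣF_rep = (-4.4756,4.2663)
Δp = p'−p = (-0.4476,0.4266); α = Δx/Fx = (-6051/13520) / (-6051/1352) = 1/10
check: Δy/Fy = (721/1690) / (721/169) = 1/10 ✓

α = 1/10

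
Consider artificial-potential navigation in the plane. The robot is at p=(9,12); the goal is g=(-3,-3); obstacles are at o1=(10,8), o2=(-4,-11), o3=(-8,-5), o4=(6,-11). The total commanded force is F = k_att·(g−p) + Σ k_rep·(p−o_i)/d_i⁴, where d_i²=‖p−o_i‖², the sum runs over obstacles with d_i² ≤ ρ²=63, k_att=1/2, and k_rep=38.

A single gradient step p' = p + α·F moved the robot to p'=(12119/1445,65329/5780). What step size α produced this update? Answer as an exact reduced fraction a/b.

F_att = 1/2·(g−p) = 1/2·(-12,-15) = (-6.0000,-7.5000)
o1: d²=17 ≤ ρ²=63; F_rep = 38·(-1,4)/17² = (-0.1315,0.5260)
o2: d²=698 > ρ²=63 → inactive
o3: d²=578 > ρ²=63 → inactive
o4: d²=538 > ρ²=63 → inactive
F = F_att + ΣF_rep = (-6.1315,-6.9740)
Δp = p'−p = (-0.6131,-0.6974); α = Δx/Fx = (-886/1445) / (-1772/289) = 1/10
check: Δy/Fy = (-4031/5780) / (-4031/578) = 1/10 ✓

α = 1/10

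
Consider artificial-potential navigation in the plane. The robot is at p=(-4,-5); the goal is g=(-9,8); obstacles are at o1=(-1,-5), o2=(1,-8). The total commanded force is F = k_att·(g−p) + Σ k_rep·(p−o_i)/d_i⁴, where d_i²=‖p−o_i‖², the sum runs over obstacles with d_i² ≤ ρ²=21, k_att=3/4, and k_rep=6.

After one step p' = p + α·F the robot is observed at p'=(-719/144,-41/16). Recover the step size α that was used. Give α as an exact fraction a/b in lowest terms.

F_att = 3/4·(g−p) = 3/4·(-5,13) = (-3.7500,9.7500)
o1: d²=9 ≤ ρ²=21; F_rep = 6·(-3,0)/9² = (-0.2222,0.0000)
o2: d²=34 > ρ²=21 → inactive
F = F_att + ΣF_rep = (-3.9722,9.7500)
Δp = p'−p = (-0.9931,2.4375); α = Δx/Fx = (-143/144) / (-143/36) = 1/4
check: Δy/Fy = (39/16) / (39/4) = 1/4 ✓

α = 1/4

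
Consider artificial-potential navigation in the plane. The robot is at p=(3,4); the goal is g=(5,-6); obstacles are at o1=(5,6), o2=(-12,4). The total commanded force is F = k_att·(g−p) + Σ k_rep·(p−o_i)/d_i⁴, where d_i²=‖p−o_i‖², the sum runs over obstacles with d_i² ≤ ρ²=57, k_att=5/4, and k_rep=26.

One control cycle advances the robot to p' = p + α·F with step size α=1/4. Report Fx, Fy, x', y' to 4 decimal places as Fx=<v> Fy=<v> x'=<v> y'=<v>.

Fx=1.6875 Fy=-13.3125 x'=3.4219 y'=0.6719

F_att = 5/4·(g−p) = 5/4·(2,-10) = (2.5000,-12.5000)
o1: d²=8 ≤ ρ²=57; F_rep = 26·(-2,-2)/8² = (-0.8125,-0.8125)
o2: d²=225 > ρ²=57 → inactive
F = F_att + ΣF_rep = (1.6875,-13.3125)
p' = p + 1/4·F = (3.4219,0.6719)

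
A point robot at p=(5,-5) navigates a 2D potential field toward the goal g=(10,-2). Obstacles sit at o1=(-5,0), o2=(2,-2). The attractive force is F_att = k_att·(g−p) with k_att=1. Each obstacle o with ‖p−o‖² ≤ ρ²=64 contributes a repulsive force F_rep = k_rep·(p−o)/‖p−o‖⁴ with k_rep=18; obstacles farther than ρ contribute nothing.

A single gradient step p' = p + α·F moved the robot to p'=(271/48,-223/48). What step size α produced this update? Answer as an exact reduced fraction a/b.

α = 1/8

F_att = 1·(g−p) = 1·(5,3) = (5.0000,3.0000)
o1: d²=125 > ρ²=64 → inactive
o2: d²=18 ≤ ρ²=64; F_rep = 18·(3,-3)/18² = (0.1667,-0.1667)
F = F_att + ΣF_rep = (5.1667,2.8333)
Δp = p'−p = (0.6458,0.3542); α = Δx/Fx = (31/48) / (31/6) = 1/8
check: Δy/Fy = (17/48) / (17/6) = 1/8 ✓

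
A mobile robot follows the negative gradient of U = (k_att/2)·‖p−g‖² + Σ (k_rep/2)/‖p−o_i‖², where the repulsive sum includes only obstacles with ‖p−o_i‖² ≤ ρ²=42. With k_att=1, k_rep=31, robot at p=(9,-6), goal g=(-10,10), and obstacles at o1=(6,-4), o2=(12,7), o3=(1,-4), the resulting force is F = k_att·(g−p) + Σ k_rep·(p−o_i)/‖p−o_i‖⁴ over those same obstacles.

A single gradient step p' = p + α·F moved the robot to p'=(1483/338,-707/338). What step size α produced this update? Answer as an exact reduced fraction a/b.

F_att = 1·(g−p) = 1·(-19,16) = (-19.0000,16.0000)
o1: d²=13 ≤ ρ²=42; F_rep = 31·(3,-2)/13² = (0.5503,-0.3669)
o2: d²=178 > ρ²=42 → inactive
o3: d²=68 > ρ²=42 → inactive
F = F_att + ΣF_rep = (-18.4497,15.6331)
Δp = p'−p = (-4.6124,3.9083); α = Δx/Fx = (-1559/338) / (-3118/169) = 1/4
check: Δy/Fy = (1321/338) / (2642/169) = 1/4 ✓

α = 1/4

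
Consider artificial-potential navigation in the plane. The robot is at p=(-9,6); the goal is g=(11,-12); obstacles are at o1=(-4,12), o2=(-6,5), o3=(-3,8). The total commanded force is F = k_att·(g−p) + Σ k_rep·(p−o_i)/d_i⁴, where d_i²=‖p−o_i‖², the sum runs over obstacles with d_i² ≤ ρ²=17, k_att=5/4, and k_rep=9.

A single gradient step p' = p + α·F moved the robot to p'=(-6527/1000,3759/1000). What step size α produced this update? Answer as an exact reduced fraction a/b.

α = 1/10

F_att = 5/4·(g−p) = 5/4·(20,-18) = (25.0000,-22.5000)
o1: d²=61 > ρ²=17 → inactive
o2: d²=10 ≤ ρ²=17; F_rep = 9·(-3,1)/10² = (-0.2700,0.0900)
o3: d²=40 > ρ²=17 → inactive
F = F_att + ΣF_rep = (24.7300,-22.4100)
Δp = p'−p = (2.4730,-2.2410); α = Δx/Fx = (2473/1000) / (2473/100) = 1/10
check: Δy/Fy = (-2241/1000) / (-2241/100) = 1/10 ✓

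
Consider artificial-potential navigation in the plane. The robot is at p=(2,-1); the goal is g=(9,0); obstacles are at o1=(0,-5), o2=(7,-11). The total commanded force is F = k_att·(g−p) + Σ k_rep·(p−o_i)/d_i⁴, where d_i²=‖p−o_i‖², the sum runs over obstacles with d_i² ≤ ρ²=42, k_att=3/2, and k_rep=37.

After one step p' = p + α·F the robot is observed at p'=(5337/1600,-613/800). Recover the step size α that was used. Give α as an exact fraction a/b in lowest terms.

F_att = 3/2·(g−p) = 3/2·(7,1) = (10.5000,1.5000)
o1: d²=20 ≤ ρ²=42; F_rep = 37·(2,4)/20² = (0.1850,0.3700)
o2: d²=125 > ρ²=42 → inactive
F = F_att + ΣF_rep = (10.6850,1.8700)
Δp = p'−p = (1.3356,0.2338); α = Δx/Fx = (2137/1600) / (2137/200) = 1/8
check: Δy/Fy = (187/800) / (187/100) = 1/8 ✓

α = 1/8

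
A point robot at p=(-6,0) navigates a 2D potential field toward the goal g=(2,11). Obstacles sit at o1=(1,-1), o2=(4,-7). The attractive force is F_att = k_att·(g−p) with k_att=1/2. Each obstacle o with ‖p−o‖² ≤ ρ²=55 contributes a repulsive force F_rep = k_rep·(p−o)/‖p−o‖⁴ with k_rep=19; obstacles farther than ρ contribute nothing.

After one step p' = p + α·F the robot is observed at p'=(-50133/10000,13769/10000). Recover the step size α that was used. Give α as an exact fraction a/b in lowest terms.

α = 1/4

F_att = 1/2·(g−p) = 1/2·(8,11) = (4.0000,5.5000)
o1: d²=50 ≤ ρ²=55; F_rep = 19·(-7,1)/50² = (-0.0532,0.0076)
o2: d²=149 > ρ²=55 → inactive
F = F_att + ΣF_rep = (3.9468,5.5076)
Δp = p'−p = (0.9867,1.3769); α = Δx/Fx = (9867/10000) / (9867/2500) = 1/4
check: Δy/Fy = (13769/10000) / (13769/2500) = 1/4 ✓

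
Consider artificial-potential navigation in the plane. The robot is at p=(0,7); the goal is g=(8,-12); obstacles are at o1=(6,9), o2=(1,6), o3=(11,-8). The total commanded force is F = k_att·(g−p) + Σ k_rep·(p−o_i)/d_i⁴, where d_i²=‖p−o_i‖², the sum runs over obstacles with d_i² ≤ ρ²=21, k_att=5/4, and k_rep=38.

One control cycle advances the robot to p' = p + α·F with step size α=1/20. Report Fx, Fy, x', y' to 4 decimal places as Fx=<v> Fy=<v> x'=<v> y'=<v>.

F_att = 5/4·(g−p) = 5/4·(8,-19) = (10.0000,-23.7500)
o1: d²=40 > ρ²=21 → inactive
o2: d²=2 ≤ ρ²=21; F_rep = 38·(-1,1)/2² = (-9.5000,9.5000)
o3: d²=346 > ρ²=21 → inactive
F = F_att + ΣF_rep = (0.5000,-14.2500)
p' = p + 1/20·F = (0.0250,6.2875)

Fx=0.5000 Fy=-14.2500 x'=0.0250 y'=6.2875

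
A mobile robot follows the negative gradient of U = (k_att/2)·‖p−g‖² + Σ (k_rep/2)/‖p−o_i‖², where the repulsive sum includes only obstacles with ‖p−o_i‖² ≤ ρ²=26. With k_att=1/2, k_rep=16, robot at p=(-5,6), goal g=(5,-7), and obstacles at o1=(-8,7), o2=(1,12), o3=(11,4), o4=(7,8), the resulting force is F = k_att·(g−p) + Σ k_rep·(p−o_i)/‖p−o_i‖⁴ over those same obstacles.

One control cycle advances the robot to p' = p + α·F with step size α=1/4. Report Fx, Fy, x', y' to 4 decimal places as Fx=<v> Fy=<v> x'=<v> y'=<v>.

Fx=5.4800 Fy=-6.6600 x'=-3.6300 y'=4.3350

F_att = 1/2·(g−p) = 1/2·(10,-13) = (5.0000,-6.5000)
o1: d²=10 ≤ ρ²=26; F_rep = 16·(3,-1)/10² = (0.4800,-0.1600)
o2: d²=72 > ρ²=26 → inactive
o3: d²=260 > ρ²=26 → inactive
o4: d²=148 > ρ²=26 → inactive
F = F_att + ΣF_rep = (5.4800,-6.6600)
p' = p + 1/4·F = (-3.6300,4.3350)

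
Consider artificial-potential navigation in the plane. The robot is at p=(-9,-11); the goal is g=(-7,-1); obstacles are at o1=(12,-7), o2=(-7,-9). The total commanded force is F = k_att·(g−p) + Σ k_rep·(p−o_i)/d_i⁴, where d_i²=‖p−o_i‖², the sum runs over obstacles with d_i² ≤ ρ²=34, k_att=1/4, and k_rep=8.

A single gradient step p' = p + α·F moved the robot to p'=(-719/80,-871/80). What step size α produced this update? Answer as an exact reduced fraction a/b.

F_att = 1/4·(g−p) = 1/4·(2,10) = (0.5000,2.5000)
o1: d²=457 > ρ²=34 → inactive
o2: d²=8 ≤ ρ²=34; F_rep = 8·(-2,-2)/8² = (-0.2500,-0.2500)
F = F_att + ΣF_rep = (0.2500,2.2500)
Δp = p'−p = (0.0125,0.1125); α = Δx/Fx = (1/80) / (1/4) = 1/20
check: Δy/Fy = (9/80) / (9/4) = 1/20 ✓

α = 1/20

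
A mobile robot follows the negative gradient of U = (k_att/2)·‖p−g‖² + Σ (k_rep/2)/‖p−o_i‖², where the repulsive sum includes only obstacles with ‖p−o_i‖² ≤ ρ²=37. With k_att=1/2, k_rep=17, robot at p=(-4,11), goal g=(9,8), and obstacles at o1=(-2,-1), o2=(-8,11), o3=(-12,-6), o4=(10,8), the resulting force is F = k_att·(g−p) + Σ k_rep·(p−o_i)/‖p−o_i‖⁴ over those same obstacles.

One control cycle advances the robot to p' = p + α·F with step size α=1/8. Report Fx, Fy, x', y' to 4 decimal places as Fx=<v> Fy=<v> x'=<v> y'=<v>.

F_att = 1/2·(g−p) = 1/2·(13,-3) = (6.5000,-1.5000)
o1: d²=148 > ρ²=37 → inactive
o2: d²=16 ≤ ρ²=37; F_rep = 17·(4,0)/16² = (0.2656,0.0000)
o3: d²=353 > ρ²=37 → inactive
o4: d²=205 > ρ²=37 → inactive
F = F_att + ΣF_rep = (6.7656,-1.5000)
p' = p + 1/8·F = (-3.1543,10.8125)

Fx=6.7656 Fy=-1.5000 x'=-3.1543 y'=10.8125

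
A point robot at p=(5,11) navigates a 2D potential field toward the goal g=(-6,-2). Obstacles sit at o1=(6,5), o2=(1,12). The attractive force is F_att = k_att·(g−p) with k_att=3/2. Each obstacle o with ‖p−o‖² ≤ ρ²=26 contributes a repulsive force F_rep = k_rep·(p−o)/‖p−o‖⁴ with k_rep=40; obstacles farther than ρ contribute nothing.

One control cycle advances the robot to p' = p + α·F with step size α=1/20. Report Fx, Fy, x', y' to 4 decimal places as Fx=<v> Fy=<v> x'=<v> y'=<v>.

Fx=-15.9464 Fy=-19.6384 x'=4.2027 y'=10.0181

F_att = 3/2·(g−p) = 3/2·(-11,-13) = (-16.5000,-19.5000)
o1: d²=37 > ρ²=26 → inactive
o2: d²=17 ≤ ρ²=26; F_rep = 40·(4,-1)/17² = (0.5536,-0.1384)
F = F_att + ΣF_rep = (-15.9464,-19.6384)
p' = p + 1/20·F = (4.2027,10.0181)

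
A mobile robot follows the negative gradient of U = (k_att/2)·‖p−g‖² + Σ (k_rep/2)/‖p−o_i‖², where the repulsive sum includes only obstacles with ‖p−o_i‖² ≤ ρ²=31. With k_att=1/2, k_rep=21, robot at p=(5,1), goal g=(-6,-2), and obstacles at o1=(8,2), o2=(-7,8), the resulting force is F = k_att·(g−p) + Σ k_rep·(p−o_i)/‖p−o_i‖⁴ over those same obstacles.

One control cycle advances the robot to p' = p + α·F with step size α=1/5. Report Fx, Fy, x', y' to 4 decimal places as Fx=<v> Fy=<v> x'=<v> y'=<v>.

Fx=-6.1300 Fy=-1.7100 x'=3.7740 y'=0.6580

F_att = 1/2·(g−p) = 1/2·(-11,-3) = (-5.5000,-1.5000)
o1: d²=10 ≤ ρ²=31; F_rep = 21·(-3,-1)/10² = (-0.6300,-0.2100)
o2: d²=193 > ρ²=31 → inactive
F = F_att + ΣF_rep = (-6.1300,-1.7100)
p' = p + 1/5·F = (3.7740,0.6580)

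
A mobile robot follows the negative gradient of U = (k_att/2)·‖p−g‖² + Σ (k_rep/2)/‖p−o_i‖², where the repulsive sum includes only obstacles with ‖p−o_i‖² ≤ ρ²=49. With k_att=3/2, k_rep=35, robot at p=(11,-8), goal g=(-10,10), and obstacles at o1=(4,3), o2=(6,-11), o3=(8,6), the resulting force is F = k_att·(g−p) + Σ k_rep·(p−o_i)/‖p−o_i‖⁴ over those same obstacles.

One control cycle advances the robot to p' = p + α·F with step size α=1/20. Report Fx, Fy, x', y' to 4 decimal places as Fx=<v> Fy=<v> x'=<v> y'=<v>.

Fx=-31.3486 Fy=27.0908 x'=9.4326 y'=-6.6455

F_att = 3/2·(g−p) = 3/2·(-21,18) = (-31.5000,27.0000)
o1: d²=170 > ρ²=49 → inactive
o2: d²=34 ≤ ρ²=49; F_rep = 35·(5,3)/34² = (0.1514,0.0908)
o3: d²=205 > ρ²=49 → inactive
F = F_att + ΣF_rep = (-31.3486,27.0908)
p' = p + 1/20·F = (9.4326,-6.6455)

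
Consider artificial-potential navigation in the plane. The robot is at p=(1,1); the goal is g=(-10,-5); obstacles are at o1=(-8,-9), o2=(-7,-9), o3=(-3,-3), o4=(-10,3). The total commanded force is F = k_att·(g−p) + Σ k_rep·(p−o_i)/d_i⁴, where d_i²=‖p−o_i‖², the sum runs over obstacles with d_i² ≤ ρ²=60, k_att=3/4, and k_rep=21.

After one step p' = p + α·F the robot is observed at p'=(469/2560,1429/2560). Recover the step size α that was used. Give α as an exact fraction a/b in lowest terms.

F_att = 3/4·(g−p) = 3/4·(-11,-6) = (-8.2500,-4.5000)
o1: d²=181 > ρ²=60 → inactive
o2: d²=164 > ρ²=60 → inactive
o3: d²=32 ≤ ρ²=60; F_rep = 21·(4,4)/32² = (0.0820,0.0820)
o4: d²=125 > ρ²=60 → inactive
F = F_att + ΣF_rep = (-8.1680,-4.4180)
Δp = p'−p = (-0.8168,-0.4418); α = Δx/Fx = (-2091/2560) / (-2091/256) = 1/10
check: Δy/Fy = (-1131/2560) / (-1131/256) = 1/10 ✓

α = 1/10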